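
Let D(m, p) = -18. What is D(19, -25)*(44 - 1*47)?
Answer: 54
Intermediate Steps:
D(19, -25)*(44 - 1*47) = -18*(44 - 1*47) = -18*(44 - 47) = -18*(-3) = 54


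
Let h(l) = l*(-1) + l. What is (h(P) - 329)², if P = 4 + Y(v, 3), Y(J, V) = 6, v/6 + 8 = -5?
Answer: 108241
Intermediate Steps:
v = -78 (v = -48 + 6*(-5) = -48 - 30 = -78)
P = 10 (P = 4 + 6 = 10)
h(l) = 0 (h(l) = -l + l = 0)
(h(P) - 329)² = (0 - 329)² = (-329)² = 108241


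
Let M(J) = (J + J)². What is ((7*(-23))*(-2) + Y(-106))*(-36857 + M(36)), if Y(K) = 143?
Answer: -14727945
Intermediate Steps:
M(J) = 4*J² (M(J) = (2*J)² = 4*J²)
((7*(-23))*(-2) + Y(-106))*(-36857 + M(36)) = ((7*(-23))*(-2) + 143)*(-36857 + 4*36²) = (-161*(-2) + 143)*(-36857 + 4*1296) = (322 + 143)*(-36857 + 5184) = 465*(-31673) = -14727945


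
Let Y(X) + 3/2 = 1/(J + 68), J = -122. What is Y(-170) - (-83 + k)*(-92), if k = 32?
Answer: -126725/27 ≈ -4693.5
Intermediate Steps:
Y(X) = -41/27 (Y(X) = -3/2 + 1/(-122 + 68) = -3/2 + 1/(-54) = -3/2 - 1/54 = -41/27)
Y(-170) - (-83 + k)*(-92) = -41/27 - (-83 + 32)*(-92) = -41/27 - (-51)*(-92) = -41/27 - 1*4692 = -41/27 - 4692 = -126725/27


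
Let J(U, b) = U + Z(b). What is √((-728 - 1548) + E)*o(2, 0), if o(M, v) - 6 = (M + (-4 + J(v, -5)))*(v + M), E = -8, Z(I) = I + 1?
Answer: -12*I*√571 ≈ -286.75*I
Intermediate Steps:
Z(I) = 1 + I
J(U, b) = 1 + U + b (J(U, b) = U + (1 + b) = 1 + U + b)
o(M, v) = 6 + (M + v)*(-8 + M + v) (o(M, v) = 6 + (M + (-4 + (1 + v - 5)))*(v + M) = 6 + (M + (-4 + (-4 + v)))*(M + v) = 6 + (M + (-8 + v))*(M + v) = 6 + (-8 + M + v)*(M + v) = 6 + (M + v)*(-8 + M + v))
√((-728 - 1548) + E)*o(2, 0) = √((-728 - 1548) - 8)*(6 + 2² + 0² - 8*2 - 8*0 + 2*2*0) = √(-2276 - 8)*(6 + 4 + 0 - 16 + 0 + 0) = √(-2284)*(-6) = (2*I*√571)*(-6) = -12*I*√571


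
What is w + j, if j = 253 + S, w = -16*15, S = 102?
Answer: 115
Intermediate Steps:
w = -240
j = 355 (j = 253 + 102 = 355)
w + j = -240 + 355 = 115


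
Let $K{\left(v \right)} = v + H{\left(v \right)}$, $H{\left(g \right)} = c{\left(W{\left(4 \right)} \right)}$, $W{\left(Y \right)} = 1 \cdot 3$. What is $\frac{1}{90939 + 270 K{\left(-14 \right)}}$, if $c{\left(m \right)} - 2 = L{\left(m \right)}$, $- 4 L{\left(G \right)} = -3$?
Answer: $\frac{2}{175803} \approx 1.1376 \cdot 10^{-5}$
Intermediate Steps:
$W{\left(Y \right)} = 3$
$L{\left(G \right)} = \frac{3}{4}$ ($L{\left(G \right)} = \left(- \frac{1}{4}\right) \left(-3\right) = \frac{3}{4}$)
$c{\left(m \right)} = \frac{11}{4}$ ($c{\left(m \right)} = 2 + \frac{3}{4} = \frac{11}{4}$)
$H{\left(g \right)} = \frac{11}{4}$
$K{\left(v \right)} = \frac{11}{4} + v$ ($K{\left(v \right)} = v + \frac{11}{4} = \frac{11}{4} + v$)
$\frac{1}{90939 + 270 K{\left(-14 \right)}} = \frac{1}{90939 + 270 \left(\frac{11}{4} - 14\right)} = \frac{1}{90939 + 270 \left(- \frac{45}{4}\right)} = \frac{1}{90939 - \frac{6075}{2}} = \frac{1}{\frac{175803}{2}} = \frac{2}{175803}$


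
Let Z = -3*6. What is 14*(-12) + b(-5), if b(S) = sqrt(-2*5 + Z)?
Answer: -168 + 2*I*sqrt(7) ≈ -168.0 + 5.2915*I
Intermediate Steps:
Z = -18
b(S) = 2*I*sqrt(7) (b(S) = sqrt(-2*5 - 18) = sqrt(-10 - 18) = sqrt(-28) = 2*I*sqrt(7))
14*(-12) + b(-5) = 14*(-12) + 2*I*sqrt(7) = -168 + 2*I*sqrt(7)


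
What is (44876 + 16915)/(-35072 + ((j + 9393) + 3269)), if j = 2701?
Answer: -61791/19709 ≈ -3.1352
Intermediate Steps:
(44876 + 16915)/(-35072 + ((j + 9393) + 3269)) = (44876 + 16915)/(-35072 + ((2701 + 9393) + 3269)) = 61791/(-35072 + (12094 + 3269)) = 61791/(-35072 + 15363) = 61791/(-19709) = 61791*(-1/19709) = -61791/19709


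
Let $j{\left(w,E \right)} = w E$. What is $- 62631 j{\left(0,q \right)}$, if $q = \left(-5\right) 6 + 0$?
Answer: $0$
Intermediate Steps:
$q = -30$ ($q = -30 + 0 = -30$)
$j{\left(w,E \right)} = E w$
$- 62631 j{\left(0,q \right)} = - 62631 \left(\left(-30\right) 0\right) = \left(-62631\right) 0 = 0$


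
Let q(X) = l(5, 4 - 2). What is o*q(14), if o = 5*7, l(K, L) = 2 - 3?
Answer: -35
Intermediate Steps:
l(K, L) = -1
q(X) = -1
o = 35
o*q(14) = 35*(-1) = -35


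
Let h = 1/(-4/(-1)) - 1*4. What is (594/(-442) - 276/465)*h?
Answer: 199101/27404 ≈ 7.2654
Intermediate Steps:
h = -15/4 (h = 1/(-4*(-1)) - 4 = 1/4 - 4 = -15/4 ≈ -3.7500)
(594/(-442) - 276/465)*h = (594/(-442) - 276/465)*(-15/4) = (594*(-1/442) - 276*1/465)*(-15/4) = (-297/221 - 92/155)*(-15/4) = -66367/34255*(-15/4) = 199101/27404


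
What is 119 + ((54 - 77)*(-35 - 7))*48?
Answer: 46487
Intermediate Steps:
119 + ((54 - 77)*(-35 - 7))*48 = 119 - 23*(-42)*48 = 119 + 966*48 = 119 + 46368 = 46487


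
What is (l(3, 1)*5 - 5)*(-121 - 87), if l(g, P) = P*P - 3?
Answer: 3120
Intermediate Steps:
l(g, P) = -3 + P² (l(g, P) = P² - 3 = -3 + P²)
(l(3, 1)*5 - 5)*(-121 - 87) = ((-3 + 1²)*5 - 5)*(-121 - 87) = ((-3 + 1)*5 - 5)*(-208) = (-2*5 - 5)*(-208) = (-10 - 5)*(-208) = -15*(-208) = 3120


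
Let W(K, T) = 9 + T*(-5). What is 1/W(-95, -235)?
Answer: 1/1184 ≈ 0.00084459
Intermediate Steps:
W(K, T) = 9 - 5*T
1/W(-95, -235) = 1/(9 - 5*(-235)) = 1/(9 + 1175) = 1/1184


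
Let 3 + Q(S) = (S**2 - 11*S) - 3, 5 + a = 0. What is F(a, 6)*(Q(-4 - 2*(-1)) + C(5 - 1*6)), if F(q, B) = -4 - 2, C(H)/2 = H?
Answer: -108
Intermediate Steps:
C(H) = 2*H
a = -5 (a = -5 + 0 = -5)
Q(S) = -6 + S**2 - 11*S (Q(S) = -3 + ((S**2 - 11*S) - 3) = -3 + (-3 + S**2 - 11*S) = -6 + S**2 - 11*S)
F(q, B) = -6
F(a, 6)*(Q(-4 - 2*(-1)) + C(5 - 1*6)) = -6*((-6 + (-4 - 2*(-1))**2 - 11*(-4 - 2*(-1))) + 2*(5 - 1*6)) = -6*((-6 + (-4 + 2)**2 - 11*(-4 + 2)) + 2*(5 - 6)) = -6*((-6 + (-2)**2 - 11*(-2)) + 2*(-1)) = -6*((-6 + 4 + 22) - 2) = -6*(20 - 2) = -6*18 = -108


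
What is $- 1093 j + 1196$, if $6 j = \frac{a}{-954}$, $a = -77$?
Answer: $\frac{6761743}{5724} \approx 1181.3$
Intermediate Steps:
$j = \frac{77}{5724}$ ($j = \frac{\left(-77\right) \frac{1}{-954}}{6} = \frac{\left(-77\right) \left(- \frac{1}{954}\right)}{6} = \frac{1}{6} \cdot \frac{77}{954} = \frac{77}{5724} \approx 0.013452$)
$- 1093 j + 1196 = \left(-1093\right) \frac{77}{5724} + 1196 = - \frac{84161}{5724} + 1196 = \frac{6761743}{5724}$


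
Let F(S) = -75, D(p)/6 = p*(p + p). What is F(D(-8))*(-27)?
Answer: 2025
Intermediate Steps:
D(p) = 12*p² (D(p) = 6*(p*(p + p)) = 6*(p*(2*p)) = 6*(2*p²) = 12*p²)
F(D(-8))*(-27) = -75*(-27) = 2025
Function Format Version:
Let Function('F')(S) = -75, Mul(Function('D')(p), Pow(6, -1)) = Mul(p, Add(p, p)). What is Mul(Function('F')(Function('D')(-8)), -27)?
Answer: 2025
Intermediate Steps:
Function('D')(p) = Mul(12, Pow(p, 2)) (Function('D')(p) = Mul(6, Mul(p, Add(p, p))) = Mul(6, Mul(p, Mul(2, p))) = Mul(6, Mul(2, Pow(p, 2))) = Mul(12, Pow(p, 2)))
Mul(Function('F')(Function('D')(-8)), -27) = Mul(-75, -27) = 2025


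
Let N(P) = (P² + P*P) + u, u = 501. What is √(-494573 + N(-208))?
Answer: 2*I*√101886 ≈ 638.39*I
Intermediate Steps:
N(P) = 501 + 2*P² (N(P) = (P² + P*P) + 501 = (P² + P²) + 501 = 2*P² + 501 = 501 + 2*P²)
√(-494573 + N(-208)) = √(-494573 + (501 + 2*(-208)²)) = √(-494573 + (501 + 2*43264)) = √(-494573 + (501 + 86528)) = √(-494573 + 87029) = √(-407544) = 2*I*√101886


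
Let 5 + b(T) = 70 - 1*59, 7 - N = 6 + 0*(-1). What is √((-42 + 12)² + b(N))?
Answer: √906 ≈ 30.100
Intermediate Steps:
N = 1 (N = 7 - (6 + 0*(-1)) = 7 - (6 + 0) = 7 - 1*6 = 7 - 6 = 1)
b(T) = 6 (b(T) = -5 + (70 - 1*59) = -5 + (70 - 59) = -5 + 11 = 6)
√((-42 + 12)² + b(N)) = √((-42 + 12)² + 6) = √((-30)² + 6) = √(900 + 6) = √906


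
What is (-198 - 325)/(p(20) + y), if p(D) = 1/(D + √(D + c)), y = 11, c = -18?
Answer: -2300154/48599 - 523*√2/48599 ≈ -47.344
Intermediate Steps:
p(D) = 1/(D + √(-18 + D)) (p(D) = 1/(D + √(D - 18)) = 1/(D + √(-18 + D)))
(-198 - 325)/(p(20) + y) = (-198 - 325)/(1/(20 + √(-18 + 20)) + 11) = -523/(1/(20 + √2) + 11) = -523/(11 + 1/(20 + √2))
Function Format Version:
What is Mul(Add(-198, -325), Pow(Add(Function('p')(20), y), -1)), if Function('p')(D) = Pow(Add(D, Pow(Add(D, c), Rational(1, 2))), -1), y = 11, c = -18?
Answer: Add(Rational(-2300154, 48599), Mul(Rational(-523, 48599), Pow(2, Rational(1, 2)))) ≈ -47.344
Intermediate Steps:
Function('p')(D) = Pow(Add(D, Pow(Add(-18, D), Rational(1, 2))), -1) (Function('p')(D) = Pow(Add(D, Pow(Add(D, -18), Rational(1, 2))), -1) = Pow(Add(D, Pow(Add(-18, D), Rational(1, 2))), -1))
Mul(Add(-198, -325), Pow(Add(Function('p')(20), y), -1)) = Mul(Add(-198, -325), Pow(Add(Pow(Add(20, Pow(Add(-18, 20), Rational(1, 2))), -1), 11), -1)) = Mul(-523, Pow(Add(Pow(Add(20, Pow(2, Rational(1, 2))), -1), 11), -1)) = Mul(-523, Pow(Add(11, Pow(Add(20, Pow(2, Rational(1, 2))), -1)), -1))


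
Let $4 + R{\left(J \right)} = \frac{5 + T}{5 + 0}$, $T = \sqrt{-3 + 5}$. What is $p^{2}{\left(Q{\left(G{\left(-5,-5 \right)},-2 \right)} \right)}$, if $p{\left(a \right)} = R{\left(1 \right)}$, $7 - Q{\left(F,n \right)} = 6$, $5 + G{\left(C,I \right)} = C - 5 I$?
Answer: $\frac{\left(15 - \sqrt{2}\right)^{2}}{25} \approx 7.3829$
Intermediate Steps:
$G{\left(C,I \right)} = -5 + C - 5 I$ ($G{\left(C,I \right)} = -5 + \left(C - 5 I\right) = -5 + C - 5 I$)
$Q{\left(F,n \right)} = 1$ ($Q{\left(F,n \right)} = 7 - 6 = 1$)
$T = \sqrt{2} \approx 1.4142$
$R{\left(J \right)} = -3 + \frac{\sqrt{2}}{5}$ ($R{\left(J \right)} = -4 + \frac{5 + \sqrt{2}}{5 + 0} = -4 + \frac{5 + \sqrt{2}}{5} = -4 + \left(5 + \sqrt{2}\right) \frac{1}{5} = -4 + \left(1 + \frac{\sqrt{2}}{5}\right) = -3 + \frac{\sqrt{2}}{5}$)
$p{\left(a \right)} = -3 + \frac{\sqrt{2}}{5}$
$p^{2}{\left(Q{\left(G{\left(-5,-5 \right)},-2 \right)} \right)} = \left(-3 + \frac{\sqrt{2}}{5}\right)^{2}$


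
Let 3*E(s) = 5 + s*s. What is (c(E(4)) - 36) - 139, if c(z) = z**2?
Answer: -126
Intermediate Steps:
E(s) = 5/3 + s**2/3 (E(s) = (5 + s*s)/3 = (5 + s**2)/3 = 5/3 + s**2/3)
(c(E(4)) - 36) - 139 = ((5/3 + (1/3)*4**2)**2 - 36) - 139 = ((5/3 + (1/3)*16)**2 - 36) - 139 = ((5/3 + 16/3)**2 - 36) - 139 = (7**2 - 36) - 139 = (49 - 36) - 139 = 13 - 139 = -126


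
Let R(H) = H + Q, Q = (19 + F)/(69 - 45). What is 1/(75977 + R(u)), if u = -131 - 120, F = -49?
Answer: 4/302899 ≈ 1.3206e-5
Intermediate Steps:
Q = -5/4 (Q = (19 - 49)/(69 - 45) = -30/24 = -30*1/24 = -5/4 ≈ -1.2500)
u = -251
R(H) = -5/4 + H (R(H) = H - 5/4 = -5/4 + H)
1/(75977 + R(u)) = 1/(75977 + (-5/4 - 251)) = 1/(75977 - 1009/4) = 1/(302899/4) = 4/302899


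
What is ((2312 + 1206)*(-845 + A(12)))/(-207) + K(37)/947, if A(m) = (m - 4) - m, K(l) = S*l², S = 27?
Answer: 945377965/65343 ≈ 14468.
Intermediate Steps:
K(l) = 27*l²
A(m) = -4 (A(m) = (-4 + m) - m = -4)
((2312 + 1206)*(-845 + A(12)))/(-207) + K(37)/947 = ((2312 + 1206)*(-845 - 4))/(-207) + (27*37²)/947 = (3518*(-849))*(-1/207) + (27*1369)*(1/947) = -2986782*(-1/207) + 36963*(1/947) = 995594/69 + 36963/947 = 945377965/65343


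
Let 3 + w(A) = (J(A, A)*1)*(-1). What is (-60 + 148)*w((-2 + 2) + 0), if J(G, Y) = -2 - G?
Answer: -88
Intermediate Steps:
w(A) = -1 + A (w(A) = -3 + ((-2 - A)*1)*(-1) = -3 + (-2 - A)*(-1) = -3 + (2 + A) = -1 + A)
(-60 + 148)*w((-2 + 2) + 0) = (-60 + 148)*(-1 + ((-2 + 2) + 0)) = 88*(-1 + (0 + 0)) = 88*(-1 + 0) = 88*(-1) = -88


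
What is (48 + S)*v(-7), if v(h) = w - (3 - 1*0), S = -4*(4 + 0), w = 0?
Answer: -96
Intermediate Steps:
S = -16 (S = -4*4 = -16)
v(h) = -3 (v(h) = 0 - (3 - 1*0) = 0 - (3 + 0) = 0 - 1*3 = 0 - 3 = -3)
(48 + S)*v(-7) = (48 - 16)*(-3) = 32*(-3) = -96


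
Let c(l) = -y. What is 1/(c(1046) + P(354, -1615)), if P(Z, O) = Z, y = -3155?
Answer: 1/3509 ≈ 0.00028498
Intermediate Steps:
c(l) = 3155 (c(l) = -1*(-3155) = 3155)
1/(c(1046) + P(354, -1615)) = 1/(3155 + 354) = 1/3509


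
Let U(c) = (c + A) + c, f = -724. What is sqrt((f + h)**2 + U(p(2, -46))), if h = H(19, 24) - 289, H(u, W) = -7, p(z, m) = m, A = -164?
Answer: 4*sqrt(65009) ≈ 1019.9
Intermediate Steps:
U(c) = -164 + 2*c (U(c) = (c - 164) + c = (-164 + c) + c = -164 + 2*c)
h = -296 (h = -7 - 289 = -296)
sqrt((f + h)**2 + U(p(2, -46))) = sqrt((-724 - 296)**2 + (-164 + 2*(-46))) = sqrt((-1020)**2 + (-164 - 92)) = sqrt(1040400 - 256) = sqrt(1040144) = 4*sqrt(65009)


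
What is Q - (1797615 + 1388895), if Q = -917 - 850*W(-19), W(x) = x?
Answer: -3171277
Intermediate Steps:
Q = 15233 (Q = -917 - 850*(-19) = -917 + 16150 = 15233)
Q - (1797615 + 1388895) = 15233 - (1797615 + 1388895) = 15233 - 1*3186510 = 15233 - 3186510 = -3171277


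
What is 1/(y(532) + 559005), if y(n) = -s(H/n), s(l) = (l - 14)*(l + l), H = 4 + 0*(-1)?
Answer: 17689/9888243167 ≈ 1.7889e-6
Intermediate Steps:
H = 4 (H = 4 + 0 = 4)
s(l) = 2*l*(-14 + l) (s(l) = (-14 + l)*(2*l) = 2*l*(-14 + l))
y(n) = -8*(-14 + 4/n)/n (y(n) = -2*4/n*(-14 + 4/n) = -8*(-14 + 4/n)/n)
1/(y(532) + 559005) = 1/(16*(-2 + 7*532)/532**2 + 559005) = 1/(16*(1/283024)*(-2 + 3724) + 559005) = 1/(16*(1/283024)*3722 + 559005) = 1/(3722/17689 + 559005) = 1/(9888243167/17689) = 17689/9888243167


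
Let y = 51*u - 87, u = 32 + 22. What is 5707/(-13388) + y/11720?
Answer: -7795061/39226840 ≈ -0.19872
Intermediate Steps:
u = 54
y = 2667 (y = 51*54 - 87 = 2754 - 87 = 2667)
5707/(-13388) + y/11720 = 5707/(-13388) + 2667/11720 = 5707*(-1/13388) + 2667*(1/11720) = -5707/13388 + 2667/11720 = -7795061/39226840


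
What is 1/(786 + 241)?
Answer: 1/1027 ≈ 0.00097371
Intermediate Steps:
1/(786 + 241) = 1/1027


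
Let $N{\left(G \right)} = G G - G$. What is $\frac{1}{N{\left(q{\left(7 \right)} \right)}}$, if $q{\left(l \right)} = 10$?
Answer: $\frac{1}{90} \approx 0.011111$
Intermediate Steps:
$N{\left(G \right)} = G^{2} - G$
$\frac{1}{N{\left(q{\left(7 \right)} \right)}} = \frac{1}{10 \left(-1 + 10\right)} = \frac{1}{10 \cdot 9} = \frac{1}{90}$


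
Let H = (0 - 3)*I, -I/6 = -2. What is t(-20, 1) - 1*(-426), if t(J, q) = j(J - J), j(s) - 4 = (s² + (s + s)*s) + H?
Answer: 394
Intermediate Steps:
I = 12 (I = -6*(-2) = 12)
H = -36 (H = (0 - 3)*12 = -3*12 = -36)
j(s) = -32 + 3*s² (j(s) = 4 + ((s² + (s + s)*s) - 36) = 4 + ((s² + (2*s)*s) - 36) = 4 + ((s² + 2*s²) - 36) = 4 + (3*s² - 36) = 4 + (-36 + 3*s²) = -32 + 3*s²)
t(J, q) = -32 (t(J, q) = -32 + 3*(J - J)² = -32 + 3*0² = -32 + 3*0 = -32 + 0 = -32)
t(-20, 1) - 1*(-426) = -32 - 1*(-426) = -32 + 426 = 394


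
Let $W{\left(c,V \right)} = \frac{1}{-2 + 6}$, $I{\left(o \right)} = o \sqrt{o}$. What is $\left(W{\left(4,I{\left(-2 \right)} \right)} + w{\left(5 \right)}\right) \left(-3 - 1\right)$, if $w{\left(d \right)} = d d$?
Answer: $-101$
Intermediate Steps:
$w{\left(d \right)} = d^{2}$
$I{\left(o \right)} = o^{\frac{3}{2}}$
$W{\left(c,V \right)} = \frac{1}{4}$
$\left(W{\left(4,I{\left(-2 \right)} \right)} + w{\left(5 \right)}\right) \left(-3 - 1\right) = \left(\frac{1}{4} + 5^{2}\right) \left(-3 - 1\right) = \left(\frac{1}{4} + 25\right) \left(-4\right) = \frac{101}{4} \left(-4\right) = -101$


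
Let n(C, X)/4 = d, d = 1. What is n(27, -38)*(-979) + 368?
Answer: -3548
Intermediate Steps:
n(C, X) = 4 (n(C, X) = 4*1 = 4)
n(27, -38)*(-979) + 368 = 4*(-979) + 368 = -3916 + 368 = -3548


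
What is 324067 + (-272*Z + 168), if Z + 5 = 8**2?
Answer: 308187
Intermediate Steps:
Z = 59 (Z = -5 + 8**2 = -5 + 64 = 59)
324067 + (-272*Z + 168) = 324067 + (-272*59 + 168) = 324067 + (-16048 + 168) = 324067 - 15880 = 308187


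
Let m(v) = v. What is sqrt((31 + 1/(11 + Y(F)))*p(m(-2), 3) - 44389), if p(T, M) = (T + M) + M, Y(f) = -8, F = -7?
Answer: I*sqrt(398373)/3 ≈ 210.39*I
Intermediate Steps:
p(T, M) = T + 2*M (p(T, M) = (M + T) + M = T + 2*M)
sqrt((31 + 1/(11 + Y(F)))*p(m(-2), 3) - 44389) = sqrt((31 + 1/(11 - 8))*(-2 + 2*3) - 44389) = sqrt((31 + 1/3)*(-2 + 6) - 44389) = sqrt((31 + 1/3)*4 - 44389) = sqrt((94/3)*4 - 44389) = sqrt(376/3 - 44389) = sqrt(-132791/3) = I*sqrt(398373)/3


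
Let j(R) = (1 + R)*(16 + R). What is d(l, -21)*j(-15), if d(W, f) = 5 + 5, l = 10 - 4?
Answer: -140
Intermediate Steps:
l = 6
d(W, f) = 10
d(l, -21)*j(-15) = 10*(16 + (-15)**2 + 17*(-15)) = 10*(16 + 225 - 255) = 10*(-14) = -140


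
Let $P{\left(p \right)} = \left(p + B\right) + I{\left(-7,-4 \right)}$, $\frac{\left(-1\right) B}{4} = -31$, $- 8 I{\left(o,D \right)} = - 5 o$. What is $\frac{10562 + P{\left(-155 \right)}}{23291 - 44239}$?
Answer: $- \frac{84213}{167584} \approx -0.50251$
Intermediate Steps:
$I{\left(o,D \right)} = \frac{5 o}{8}$ ($I{\left(o,D \right)} = - \frac{\left(-5\right) o}{8} = \frac{5 o}{8}$)
$B = 124$ ($B = \left(-4\right) \left(-31\right) = 124$)
$P{\left(p \right)} = \frac{957}{8} + p$ ($P{\left(p \right)} = \left(p + 124\right) + \frac{5}{8} \left(-7\right) = \left(124 + p\right) - \frac{35}{8} = \frac{957}{8} + p$)
$\frac{10562 + P{\left(-155 \right)}}{23291 - 44239} = \frac{10562 + \left(\frac{957}{8} - 155\right)}{23291 - 44239} = \frac{10562 - \frac{283}{8}}{-20948} = \frac{84213}{8} \left(- \frac{1}{20948}\right) = - \frac{84213}{167584}$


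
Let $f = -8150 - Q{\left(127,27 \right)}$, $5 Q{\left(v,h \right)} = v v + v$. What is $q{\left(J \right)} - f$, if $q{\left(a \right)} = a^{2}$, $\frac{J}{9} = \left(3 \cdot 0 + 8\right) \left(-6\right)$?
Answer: $\frac{990126}{5} \approx 1.9803 \cdot 10^{5}$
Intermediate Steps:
$J = -432$ ($J = 9 \left(3 \cdot 0 + 8\right) \left(-6\right) = 9 \left(0 + 8\right) \left(-6\right) = 9 \cdot 8 \left(-6\right) = 9 \left(-48\right) = -432$)
$Q{\left(v,h \right)} = \frac{v}{5} + \frac{v^{2}}{5}$ ($Q{\left(v,h \right)} = \frac{v v + v}{5} = \frac{v^{2} + v}{5} = \frac{v + v^{2}}{5} = \frac{v}{5} + \frac{v^{2}}{5}$)
$f = - \frac{57006}{5}$ ($f = -8150 - \frac{1}{5} \cdot 127 \left(1 + 127\right) = -8150 - \frac{1}{5} \cdot 127 \cdot 128 = -8150 - \frac{16256}{5} = - \frac{57006}{5} \approx -11401.0$)
$q{\left(J \right)} - f = \left(-432\right)^{2} - - \frac{57006}{5} = 186624 + \frac{57006}{5} = \frac{990126}{5}$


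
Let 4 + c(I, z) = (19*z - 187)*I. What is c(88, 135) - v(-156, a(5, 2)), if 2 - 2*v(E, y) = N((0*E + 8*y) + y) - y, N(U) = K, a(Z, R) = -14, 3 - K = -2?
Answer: 418537/2 ≈ 2.0927e+5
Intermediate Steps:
K = 5 (K = 3 - 1*(-2) = 3 + 2 = 5)
N(U) = 5
c(I, z) = -4 + I*(-187 + 19*z) (c(I, z) = -4 + (19*z - 187)*I = -4 + (-187 + 19*z)*I = -4 + I*(-187 + 19*z))
v(E, y) = -3/2 + y/2 (v(E, y) = 1 - (5 - y)/2 = 1 + (-5/2 + y/2) = -3/2 + y/2)
c(88, 135) - v(-156, a(5, 2)) = (-4 - 187*88 + 19*88*135) - (-3/2 + (½)*(-14)) = (-4 - 16456 + 225720) - (-3/2 - 7) = 209260 - 1*(-17/2) = 209260 + 17/2 = 418537/2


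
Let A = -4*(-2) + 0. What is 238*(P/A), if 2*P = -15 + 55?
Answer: 595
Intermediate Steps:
P = 20 (P = (-15 + 55)/2 = (½)*40 = 20)
A = 8 (A = 8 + 0 = 8)
238*(P/A) = 238*(20/8) = 238*(20*(⅛)) = 238*(5/2) = 595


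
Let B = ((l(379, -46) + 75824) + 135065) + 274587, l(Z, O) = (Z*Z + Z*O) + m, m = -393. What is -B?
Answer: -611290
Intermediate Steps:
l(Z, O) = -393 + Z² + O*Z (l(Z, O) = (Z*Z + Z*O) - 393 = (Z² + O*Z) - 393 = -393 + Z² + O*Z)
B = 611290 (B = (((-393 + 379² - 46*379) + 75824) + 135065) + 274587 = (((-393 + 143641 - 17434) + 75824) + 135065) + 274587 = ((125814 + 75824) + 135065) + 274587 = (201638 + 135065) + 274587 = 336703 + 274587 = 611290)
-B = -1*611290 = -611290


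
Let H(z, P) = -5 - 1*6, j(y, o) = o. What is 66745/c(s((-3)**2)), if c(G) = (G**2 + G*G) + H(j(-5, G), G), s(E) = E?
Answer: 66745/151 ≈ 442.02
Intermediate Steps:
H(z, P) = -11 (H(z, P) = -5 - 6 = -11)
c(G) = -11 + 2*G**2 (c(G) = (G**2 + G*G) - 11 = (G**2 + G**2) - 11 = 2*G**2 - 11 = -11 + 2*G**2)
66745/c(s((-3)**2)) = 66745/(-11 + 2*((-3)**2)**2) = 66745/(-11 + 2*9**2) = 66745/(-11 + 2*81) = 66745/(-11 + 162) = 66745/151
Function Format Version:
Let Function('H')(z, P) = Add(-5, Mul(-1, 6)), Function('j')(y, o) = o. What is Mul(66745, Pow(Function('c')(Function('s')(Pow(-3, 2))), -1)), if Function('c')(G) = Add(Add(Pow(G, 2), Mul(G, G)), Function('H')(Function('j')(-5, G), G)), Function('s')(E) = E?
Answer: Rational(66745, 151) ≈ 442.02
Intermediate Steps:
Function('H')(z, P) = -11 (Function('H')(z, P) = Add(-5, -6) = -11)
Function('c')(G) = Add(-11, Mul(2, Pow(G, 2))) (Function('c')(G) = Add(Add(Pow(G, 2), Mul(G, G)), -11) = Add(Add(Pow(G, 2), Pow(G, 2)), -11) = Add(Mul(2, Pow(G, 2)), -11) = Add(-11, Mul(2, Pow(G, 2))))
Mul(66745, Pow(Function('c')(Function('s')(Pow(-3, 2))), -1)) = Mul(66745, Pow(Add(-11, Mul(2, Pow(Pow(-3, 2), 2))), -1)) = Mul(66745, Pow(Add(-11, Mul(2, Pow(9, 2))), -1)) = Mul(66745, Pow(Add(-11, Mul(2, 81)), -1)) = Mul(66745, Pow(Add(-11, 162), -1)) = Mul(66745, Pow(151, -1)) = Mul(66745, Rational(1, 151)) = Rational(66745, 151)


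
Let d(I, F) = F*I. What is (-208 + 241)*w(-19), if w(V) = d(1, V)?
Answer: -627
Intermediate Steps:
w(V) = V (w(V) = V*1 = V)
(-208 + 241)*w(-19) = (-208 + 241)*(-19) = 33*(-19) = -627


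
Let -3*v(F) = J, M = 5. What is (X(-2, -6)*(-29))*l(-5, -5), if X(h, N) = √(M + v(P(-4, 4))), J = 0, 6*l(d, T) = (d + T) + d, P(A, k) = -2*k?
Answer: 145*√5/2 ≈ 162.11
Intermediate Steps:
l(d, T) = d/3 + T/6 (l(d, T) = ((d + T) + d)/6 = ((T + d) + d)/6 = (T + 2*d)/6 = d/3 + T/6)
v(F) = 0 (v(F) = -⅓*0 = 0)
X(h, N) = √5 (X(h, N) = √(5 + 0) = √5)
(X(-2, -6)*(-29))*l(-5, -5) = (√5*(-29))*((⅓)*(-5) + (⅙)*(-5)) = (-29*√5)*(-5/3 - ⅚) = -29*√5*(-5/2) = 145*√5/2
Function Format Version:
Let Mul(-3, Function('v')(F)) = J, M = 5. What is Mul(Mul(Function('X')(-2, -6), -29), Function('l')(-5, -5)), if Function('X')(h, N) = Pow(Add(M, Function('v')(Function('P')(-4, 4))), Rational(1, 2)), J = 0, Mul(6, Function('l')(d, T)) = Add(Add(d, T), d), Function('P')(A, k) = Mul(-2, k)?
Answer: Mul(Rational(145, 2), Pow(5, Rational(1, 2))) ≈ 162.11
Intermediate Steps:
Function('l')(d, T) = Add(Mul(Rational(1, 3), d), Mul(Rational(1, 6), T)) (Function('l')(d, T) = Mul(Rational(1, 6), Add(Add(d, T), d)) = Mul(Rational(1, 6), Add(Add(T, d), d)) = Mul(Rational(1, 6), Add(T, Mul(2, d))) = Add(Mul(Rational(1, 3), d), Mul(Rational(1, 6), T)))
Function('v')(F) = 0 (Function('v')(F) = Mul(Rational(-1, 3), 0) = 0)
Function('X')(h, N) = Pow(5, Rational(1, 2)) (Function('X')(h, N) = Pow(Add(5, 0), Rational(1, 2)) = Pow(5, Rational(1, 2)))
Mul(Mul(Function('X')(-2, -6), -29), Function('l')(-5, -5)) = Mul(Mul(Pow(5, Rational(1, 2)), -29), Add(Mul(Rational(1, 3), -5), Mul(Rational(1, 6), -5))) = Mul(Mul(-29, Pow(5, Rational(1, 2))), Add(Rational(-5, 3), Rational(-5, 6))) = Mul(Mul(-29, Pow(5, Rational(1, 2))), Rational(-5, 2)) = Mul(Rational(145, 2), Pow(5, Rational(1, 2)))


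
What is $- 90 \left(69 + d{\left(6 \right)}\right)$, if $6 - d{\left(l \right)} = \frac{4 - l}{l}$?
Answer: $-6780$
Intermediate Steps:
$d{\left(l \right)} = 6 - \frac{4 - l}{l}$
$- 90 \left(69 + d{\left(6 \right)}\right) = - 90 \left(69 + \left(7 - \frac{4}{6}\right)\right) = - 90 \left(69 + \left(7 - \frac{2}{3}\right)\right) = - 90 \left(69 + \frac{19}{3}\right) = \left(-90\right) \frac{226}{3} = -6780$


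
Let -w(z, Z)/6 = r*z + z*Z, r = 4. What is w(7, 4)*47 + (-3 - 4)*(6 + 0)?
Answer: -15834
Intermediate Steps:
w(z, Z) = -24*z - 6*Z*z (w(z, Z) = -6*(4*z + z*Z) = -6*(4*z + Z*z) = -24*z - 6*Z*z)
w(7, 4)*47 + (-3 - 4)*(6 + 0) = -6*7*(4 + 4)*47 + (-3 - 4)*(6 + 0) = -6*7*8*47 - 7*6 = -336*47 - 42 = -15792 - 42 = -15834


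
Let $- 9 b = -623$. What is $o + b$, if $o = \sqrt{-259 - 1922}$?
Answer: $\frac{623}{9} + i \sqrt{2181} \approx 69.222 + 46.701 i$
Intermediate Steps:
$b = \frac{623}{9}$ ($b = \left(- \frac{1}{9}\right) \left(-623\right) = \frac{623}{9} \approx 69.222$)
$o = i \sqrt{2181}$ ($o = \sqrt{-2181} = i \sqrt{2181} \approx 46.701 i$)
$o + b = i \sqrt{2181} + \frac{623}{9} = \frac{623}{9} + i \sqrt{2181}$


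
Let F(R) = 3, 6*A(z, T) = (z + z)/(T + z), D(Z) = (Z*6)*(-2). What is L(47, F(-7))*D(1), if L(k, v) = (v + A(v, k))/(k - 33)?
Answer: -453/175 ≈ -2.5886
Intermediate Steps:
D(Z) = -12*Z (D(Z) = (6*Z)*(-2) = -12*Z)
A(z, T) = z/(3*(T + z)) (A(z, T) = ((z + z)/(T + z))/6 = ((2*z)/(T + z))/6 = (2*z/(T + z))/6 = z/(3*(T + z)))
L(k, v) = (v + v/(3*(k + v)))/(-33 + k) (L(k, v) = (v + v/(3*(k + v)))/(k - 33) = (v + v/(3*(k + v)))/(-33 + k))
L(47, F(-7))*D(1) = ((1/3)*3*(1 + 3*47 + 3*3)/((-33 + 47)*(47 + 3)))*(-12*1) = ((1/3)*3*(1 + 141 + 9)/(14*50))*(-12) = ((1/3)*3*(1/14)*(1/50)*151)*(-12) = (151/700)*(-12) = -453/175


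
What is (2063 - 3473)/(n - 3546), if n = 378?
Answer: 235/528 ≈ 0.44508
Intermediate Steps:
(2063 - 3473)/(n - 3546) = (2063 - 3473)/(378 - 3546) = -1410/(-3168) = -1410*(-1/3168) = 235/528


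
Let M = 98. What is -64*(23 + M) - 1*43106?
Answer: -50850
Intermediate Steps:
-64*(23 + M) - 1*43106 = -64*(23 + 98) - 1*43106 = -64*121 - 43106 = -7744 - 43106 = -50850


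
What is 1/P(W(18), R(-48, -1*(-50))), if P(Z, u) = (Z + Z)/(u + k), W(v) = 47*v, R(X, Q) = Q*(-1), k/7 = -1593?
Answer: -11201/1692 ≈ -6.6200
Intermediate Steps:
k = -11151 (k = 7*(-1593) = -11151)
R(X, Q) = -Q
P(Z, u) = 2*Z/(-11151 + u) (P(Z, u) = (Z + Z)/(u - 11151) = (2*Z)/(-11151 + u) = 2*Z/(-11151 + u))
1/P(W(18), R(-48, -1*(-50))) = 1/(2*(47*18)/(-11151 - (-1)*(-50))) = 1/(2*846/(-11151 - 1*50)) = 1/(2*846/(-11151 - 50)) = 1/(2*846/(-11201)) = 1/(2*846*(-1/11201)) = 1/(-1692/11201) = -11201/1692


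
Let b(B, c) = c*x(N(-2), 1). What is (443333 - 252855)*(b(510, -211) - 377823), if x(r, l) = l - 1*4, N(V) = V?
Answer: -71846396820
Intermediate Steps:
x(r, l) = -4 + l (x(r, l) = l - 4 = -4 + l)
b(B, c) = -3*c (b(B, c) = c*(-4 + 1) = c*(-3) = -3*c)
(443333 - 252855)*(b(510, -211) - 377823) = (443333 - 252855)*(-3*(-211) - 377823) = 190478*(633 - 377823) = 190478*(-377190) = -71846396820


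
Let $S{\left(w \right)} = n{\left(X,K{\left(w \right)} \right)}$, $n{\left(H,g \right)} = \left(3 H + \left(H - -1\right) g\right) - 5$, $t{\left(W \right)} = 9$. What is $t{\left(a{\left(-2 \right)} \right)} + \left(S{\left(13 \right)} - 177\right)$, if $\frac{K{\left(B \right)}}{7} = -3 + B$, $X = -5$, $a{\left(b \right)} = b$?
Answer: $-468$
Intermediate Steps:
$K{\left(B \right)} = -21 + 7 B$ ($K{\left(B \right)} = 7 \left(-3 + B\right) = -21 + 7 B$)
$n{\left(H,g \right)} = -5 + 3 H + g \left(1 + H\right)$ ($n{\left(H,g \right)} = \left(3 H + \left(H + 1\right) g\right) - 5 = \left(3 H + \left(1 + H\right) g\right) - 5 = \left(3 H + g \left(1 + H\right)\right) - 5 = -5 + 3 H + g \left(1 + H\right)$)
$S{\left(w \right)} = 64 - 28 w$ ($S{\left(w \right)} = -5 + \left(-21 + 7 w\right) + 3 \left(-5\right) - 5 \left(-21 + 7 w\right) = -5 + \left(-21 + 7 w\right) - 15 - \left(-105 + 35 w\right) = 64 - 28 w$)
$t{\left(a{\left(-2 \right)} \right)} + \left(S{\left(13 \right)} - 177\right) = 9 + \left(\left(64 - 364\right) - 177\right) = 9 - 477 = -468$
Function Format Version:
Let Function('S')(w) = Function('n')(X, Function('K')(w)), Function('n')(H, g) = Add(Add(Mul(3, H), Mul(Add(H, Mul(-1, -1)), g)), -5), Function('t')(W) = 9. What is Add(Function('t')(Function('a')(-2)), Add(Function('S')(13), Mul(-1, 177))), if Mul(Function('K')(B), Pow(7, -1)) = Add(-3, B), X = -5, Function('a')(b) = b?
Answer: -468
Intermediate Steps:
Function('K')(B) = Add(-21, Mul(7, B)) (Function('K')(B) = Mul(7, Add(-3, B)) = Add(-21, Mul(7, B)))
Function('n')(H, g) = Add(-5, Mul(3, H), Mul(g, Add(1, H))) (Function('n')(H, g) = Add(Add(Mul(3, H), Mul(Add(H, 1), g)), -5) = Add(Add(Mul(3, H), Mul(Add(1, H), g)), -5) = Add(Add(Mul(3, H), Mul(g, Add(1, H))), -5) = Add(-5, Mul(3, H), Mul(g, Add(1, H))))
Function('S')(w) = Add(64, Mul(-28, w)) (Function('S')(w) = Add(-5, Add(-21, Mul(7, w)), Mul(3, -5), Mul(-5, Add(-21, Mul(7, w)))) = Add(-5, Add(-21, Mul(7, w)), -15, Add(105, Mul(-35, w))) = Add(64, Mul(-28, w)))
Add(Function('t')(Function('a')(-2)), Add(Function('S')(13), Mul(-1, 177))) = Add(9, Add(Add(64, Mul(-28, 13)), Mul(-1, 177))) = Add(9, Add(Add(64, -364), -177)) = Add(9, Add(-300, -177)) = Add(9, -477) = -468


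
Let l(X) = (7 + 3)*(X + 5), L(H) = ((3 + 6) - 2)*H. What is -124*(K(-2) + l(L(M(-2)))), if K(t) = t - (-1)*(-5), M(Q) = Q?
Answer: 12028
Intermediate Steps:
K(t) = -5 + t (K(t) = t - 1*5 = t - 5 = -5 + t)
L(H) = 7*H (L(H) = (9 - 2)*H = 7*H)
l(X) = 50 + 10*X (l(X) = 10*(5 + X) = 50 + 10*X)
-124*(K(-2) + l(L(M(-2)))) = -124*((-5 - 2) + (50 + 10*(7*(-2)))) = -124*(-7 + (50 + 10*(-14))) = -124*(-7 + (50 - 140)) = -124*(-7 - 90) = -124*(-97) = 12028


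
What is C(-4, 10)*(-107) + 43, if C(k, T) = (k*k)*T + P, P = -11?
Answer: -15900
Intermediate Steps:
C(k, T) = -11 + T*k² (C(k, T) = (k*k)*T - 11 = k²*T - 11 = T*k² - 11 = -11 + T*k²)
C(-4, 10)*(-107) + 43 = (-11 + 10*(-4)²)*(-107) + 43 = (-11 + 10*16)*(-107) + 43 = (-11 + 160)*(-107) + 43 = 149*(-107) + 43 = -15943 + 43 = -15900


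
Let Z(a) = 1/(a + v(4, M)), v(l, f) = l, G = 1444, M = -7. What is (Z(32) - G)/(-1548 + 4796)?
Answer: -51983/116928 ≈ -0.44457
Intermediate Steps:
Z(a) = 1/(4 + a) (Z(a) = 1/(a + 4) = 1/(4 + a))
(Z(32) - G)/(-1548 + 4796) = (1/(4 + 32) - 1*1444)/(-1548 + 4796) = (1/36 - 1444)/3248 = (1/36 - 1444)*(1/3248) = -51983/36*1/3248 = -51983/116928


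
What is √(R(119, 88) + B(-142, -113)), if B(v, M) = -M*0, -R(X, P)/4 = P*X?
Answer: 4*I*√2618 ≈ 204.67*I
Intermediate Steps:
R(X, P) = -4*P*X
B(v, M) = 0
√(R(119, 88) + B(-142, -113)) = √(-4*88*119 + 0) = √(-41888 + 0) = √(-41888) = 4*I*√2618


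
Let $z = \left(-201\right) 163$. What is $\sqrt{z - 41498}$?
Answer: $i \sqrt{74261} \approx 272.51 i$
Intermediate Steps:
$z = -32763$
$\sqrt{z - 41498} = \sqrt{-32763 - 41498} = \sqrt{-74261} = i \sqrt{74261}$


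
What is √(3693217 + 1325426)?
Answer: 3*√557627 ≈ 2240.2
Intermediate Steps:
√(3693217 + 1325426) = √5018643 = 3*√557627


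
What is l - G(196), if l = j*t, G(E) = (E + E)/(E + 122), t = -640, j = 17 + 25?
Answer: -4274116/159 ≈ -26881.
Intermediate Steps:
j = 42
G(E) = 2*E/(122 + E) (G(E) = (2*E)/(122 + E) = 2*E/(122 + E))
l = -26880 (l = 42*(-640) = -26880)
l - G(196) = -26880 - 2*196/(122 + 196) = -26880 - 2*196/318 = -26880 - 1*196/159 = -26880 - 196/159 = -4274116/159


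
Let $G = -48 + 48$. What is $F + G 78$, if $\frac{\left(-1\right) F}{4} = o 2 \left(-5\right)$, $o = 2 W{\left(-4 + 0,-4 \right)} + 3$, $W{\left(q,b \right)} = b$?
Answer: $-200$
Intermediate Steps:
$G = 0$
$o = -5$ ($o = 2 \left(-4\right) + 3 = -8 + 3 = -5$)
$F = -200$ ($F = - 4 \left(-5\right) 2 \left(-5\right) = - 4 \left(\left(-10\right) \left(-5\right)\right) = \left(-4\right) 50 = -200$)
$F + G 78 = -200 + 0 \cdot 78 = -200 + 0 = -200$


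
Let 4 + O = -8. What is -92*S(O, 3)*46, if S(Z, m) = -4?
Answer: 16928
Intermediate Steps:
O = -12 (O = -4 - 8 = -12)
-92*S(O, 3)*46 = -92*(-4)*46 = 368*46 = 16928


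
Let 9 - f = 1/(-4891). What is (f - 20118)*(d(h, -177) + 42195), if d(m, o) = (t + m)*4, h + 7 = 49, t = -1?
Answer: -4166139725362/4891 ≈ -8.5180e+8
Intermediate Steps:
h = 42 (h = -7 + 49 = 42)
f = 44020/4891 (f = 9 - 1/(-4891) = 9 - 1*(-1/4891) = 9 + 1/4891 = 44020/4891 ≈ 9.0002)
d(m, o) = -4 + 4*m (d(m, o) = (-1 + m)*4 = -4 + 4*m)
(f - 20118)*(d(h, -177) + 42195) = (44020/4891 - 20118)*((-4 + 4*42) + 42195) = -98353118*((-4 + 168) + 42195)/4891 = -98353118*(164 + 42195)/4891 = -98353118/4891*42359 = -4166139725362/4891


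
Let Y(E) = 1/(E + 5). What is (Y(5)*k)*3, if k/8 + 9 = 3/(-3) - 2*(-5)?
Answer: 0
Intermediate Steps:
Y(E) = 1/(5 + E)
k = 0 (k = -72 + 8*(3/(-3) - 2*(-5)) = -72 + 8*(3*(-⅓) + 10) = -72 + 8*(-1 + 10) = -72 + 8*9 = -72 + 72 = 0)
(Y(5)*k)*3 = (0/(5 + 5))*3 = (0/10)*3 = ((⅒)*0)*3 = 0*3 = 0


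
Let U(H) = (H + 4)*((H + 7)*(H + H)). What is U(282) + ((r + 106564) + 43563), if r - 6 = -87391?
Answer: 46679598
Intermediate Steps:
r = -87385 (r = 6 - 87391 = -87385)
U(H) = 2*H*(4 + H)*(7 + H) (U(H) = (4 + H)*((7 + H)*(2*H)) = (4 + H)*(2*H*(7 + H)) = 2*H*(4 + H)*(7 + H))
U(282) + ((r + 106564) + 43563) = 2*282*(28 + 282² + 11*282) + ((-87385 + 106564) + 43563) = 2*282*(28 + 79524 + 3102) + (19179 + 43563) = 2*282*82654 + 62742 = 46616856 + 62742 = 46679598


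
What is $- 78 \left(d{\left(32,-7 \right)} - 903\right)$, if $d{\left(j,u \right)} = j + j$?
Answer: $65442$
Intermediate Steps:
$d{\left(j,u \right)} = 2 j$
$- 78 \left(d{\left(32,-7 \right)} - 903\right) = - 78 \left(2 \cdot 32 - 903\right) = - 78 \left(64 - 903\right) = \left(-78\right) \left(-839\right) = 65442$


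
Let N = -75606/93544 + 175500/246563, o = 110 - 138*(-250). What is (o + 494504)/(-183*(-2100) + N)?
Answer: 6101872088332504/4431840501279711 ≈ 1.3768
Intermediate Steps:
o = 34610 (o = 110 + 34500 = 34610)
N = -1112335089/11532244636 (N = -75606*1/93544 + 175500*(1/246563) = -37803/46772 + 175500/246563 = -1112335089/11532244636 ≈ -0.096454)
(o + 494504)/(-183*(-2100) + N) = (34610 + 494504)/(-183*(-2100) - 1112335089/11532244636) = 529114/(384300 - 1112335089/11532244636) = 529114/(4431840501279711/11532244636) = 529114*(11532244636/4431840501279711) = 6101872088332504/4431840501279711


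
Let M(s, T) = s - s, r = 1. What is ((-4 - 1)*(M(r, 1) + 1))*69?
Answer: -345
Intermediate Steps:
M(s, T) = 0
((-4 - 1)*(M(r, 1) + 1))*69 = ((-4 - 1)*(0 + 1))*69 = -5*1*69 = -5*69 = -345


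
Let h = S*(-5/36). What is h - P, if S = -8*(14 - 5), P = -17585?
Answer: 17595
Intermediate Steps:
S = -72 (S = -8*9 = -72)
h = 10 (h = -(-360)/36 = -72*(-5/36) = 10)
h - P = 10 - 1*(-17585) = 10 + 17585 = 17595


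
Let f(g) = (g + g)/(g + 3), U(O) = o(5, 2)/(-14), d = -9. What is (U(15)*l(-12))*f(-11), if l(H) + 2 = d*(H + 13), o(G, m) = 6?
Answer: 363/28 ≈ 12.964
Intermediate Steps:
l(H) = -119 - 9*H (l(H) = -2 - 9*(H + 13) = -2 - 9*(13 + H) = -2 + (-117 - 9*H) = -119 - 9*H)
U(O) = -3/7 (U(O) = 6/(-14) = 6*(-1/14) = -3/7)
f(g) = 2*g/(3 + g) (f(g) = (2*g)/(3 + g) = 2*g/(3 + g))
(U(15)*l(-12))*f(-11) = (-3*(-119 - 9*(-12))/7)*(2*(-11)/(3 - 11)) = (-3*(-119 + 108)/7)*(2*(-11)/(-8)) = (-3/7*(-11))*(2*(-11)*(-⅛)) = (33/7)*(11/4) = 363/28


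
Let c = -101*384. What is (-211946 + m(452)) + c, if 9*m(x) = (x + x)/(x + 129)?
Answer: -1311066266/5229 ≈ -2.5073e+5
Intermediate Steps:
m(x) = 2*x/(9*(129 + x)) (m(x) = ((x + x)/(x + 129))/9 = ((2*x)/(129 + x))/9 = (2*x/(129 + x))/9 = 2*x/(9*(129 + x)))
c = -38784
(-211946 + m(452)) + c = (-211946 + (2/9)*452/(129 + 452)) - 38784 = (-211946 + (2/9)*452/581) - 38784 = (-211946 + (2/9)*452*(1/581)) - 38784 = (-211946 + 904/5229) - 38784 = -1108264730/5229 - 38784 = -1311066266/5229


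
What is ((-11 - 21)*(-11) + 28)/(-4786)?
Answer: -190/2393 ≈ -0.079398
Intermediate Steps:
((-11 - 21)*(-11) + 28)/(-4786) = (-32*(-11) + 28)*(-1/4786) = (352 + 28)*(-1/4786) = 380*(-1/4786) = -190/2393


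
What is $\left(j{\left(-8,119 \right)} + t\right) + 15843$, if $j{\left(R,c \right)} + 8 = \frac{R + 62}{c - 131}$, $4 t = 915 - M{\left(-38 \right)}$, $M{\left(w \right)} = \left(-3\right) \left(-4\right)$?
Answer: $\frac{64225}{4} \approx 16056.0$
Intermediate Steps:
$M{\left(w \right)} = 12$
$t = \frac{903}{4}$ ($t = \frac{915 - 12}{4} = \frac{1}{4} \cdot 903 = \frac{903}{4} \approx 225.75$)
$j{\left(R,c \right)} = -8 + \frac{62 + R}{-131 + c}$ ($j{\left(R,c \right)} = -8 + \frac{R + 62}{c - 131} = -8 + \frac{62 + R}{-131 + c}$)
$\left(j{\left(-8,119 \right)} + t\right) + 15843 = \left(\frac{1110 - 8 - 952}{-131 + 119} + \frac{903}{4}\right) + 15843 = \left(\frac{1110 - 8 - 952}{-12} + \frac{903}{4}\right) + 15843 = \left(\left(- \frac{1}{12}\right) 150 + \frac{903}{4}\right) + 15843 = \left(- \frac{25}{2} + \frac{903}{4}\right) + 15843 = \frac{853}{4} + 15843 = \frac{64225}{4}$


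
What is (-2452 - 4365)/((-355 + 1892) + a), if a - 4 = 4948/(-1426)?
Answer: -4860521/1096259 ≈ -4.4337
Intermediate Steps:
a = 378/713 (a = 4 + 4948/(-1426) = 4 + 4948*(-1/1426) = 4 - 2474/713 = 378/713 ≈ 0.53015)
(-2452 - 4365)/((-355 + 1892) + a) = (-2452 - 4365)/((-355 + 1892) + 378/713) = -6817/(1537 + 378/713) = -6817/1096259/713 = -6817*713/1096259 = -4860521/1096259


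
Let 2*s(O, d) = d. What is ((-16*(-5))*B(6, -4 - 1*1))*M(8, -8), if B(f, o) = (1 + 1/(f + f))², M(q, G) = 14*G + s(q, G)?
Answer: -98020/9 ≈ -10891.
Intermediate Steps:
s(O, d) = d/2
M(q, G) = 29*G/2 (M(q, G) = 14*G + G/2 = 29*G/2)
B(f, o) = (1 + 1/(2*f))²
((-16*(-5))*B(6, -4 - 1*1))*M(8, -8) = ((-16*(-5))*((¼)*(1 + 2*6)²/6²))*((29/2)*(-8)) = (80*((¼)*(1/36)*(1 + 12)²))*(-116) = (80*((¼)*(1/36)*13²))*(-116) = (80*((¼)*(1/36)*169))*(-116) = (80*(169/144))*(-116) = (845/9)*(-116) = -98020/9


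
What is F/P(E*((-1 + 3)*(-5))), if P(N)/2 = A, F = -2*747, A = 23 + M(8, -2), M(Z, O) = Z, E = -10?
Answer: -747/31 ≈ -24.097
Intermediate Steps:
A = 31 (A = 23 + 8 = 31)
F = -1494
P(N) = 62 (P(N) = 2*31 = 62)
F/P(E*((-1 + 3)*(-5))) = -1494/62 = -1494*1/62 = -747/31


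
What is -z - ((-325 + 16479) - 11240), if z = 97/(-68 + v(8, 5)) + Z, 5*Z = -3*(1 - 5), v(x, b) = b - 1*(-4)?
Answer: -1449853/295 ≈ -4914.8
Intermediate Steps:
v(x, b) = 4 + b (v(x, b) = b + 4 = 4 + b)
Z = 12/5 (Z = (-3*(1 - 5))/5 = (-3*(-4))/5 = (⅕)*12 = 12/5 ≈ 2.4000)
z = 223/295 (z = 97/(-68 + (4 + 5)) + 12/5 = 97/(-68 + 9) + 12/5 = 97/(-59) + 12/5 = -1/59*97 + 12/5 = -97/59 + 12/5 = 223/295 ≈ 0.75593)
-z - ((-325 + 16479) - 11240) = -1*223/295 - ((-325 + 16479) - 11240) = -223/295 - (16154 - 11240) = -223/295 - 1*4914 = -223/295 - 4914 = -1449853/295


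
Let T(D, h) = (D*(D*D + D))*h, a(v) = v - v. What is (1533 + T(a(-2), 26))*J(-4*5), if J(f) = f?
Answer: -30660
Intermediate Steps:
a(v) = 0
T(D, h) = D*h*(D + D**2) (T(D, h) = (D*(D**2 + D))*h = (D*(D + D**2))*h = D*h*(D + D**2))
(1533 + T(a(-2), 26))*J(-4*5) = (1533 + 26*0**2*(1 + 0))*(-4*5) = (1533 + 26*0*1)*(-20) = (1533 + 0)*(-20) = 1533*(-20) = -30660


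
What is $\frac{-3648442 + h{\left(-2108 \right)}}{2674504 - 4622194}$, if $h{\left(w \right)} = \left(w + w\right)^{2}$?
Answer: $- \frac{2354369}{324615} \approx -7.2528$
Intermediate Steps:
$h{\left(w \right)} = 4 w^{2}$ ($h{\left(w \right)} = \left(2 w\right)^{2} = 4 w^{2}$)
$\frac{-3648442 + h{\left(-2108 \right)}}{2674504 - 4622194} = \frac{-3648442 + 4 \left(-2108\right)^{2}}{2674504 - 4622194} = \frac{-3648442 + 4 \cdot 4443664}{-1947690} = \left(-3648442 + 17774656\right) \left(- \frac{1}{1947690}\right) = 14126214 \left(- \frac{1}{1947690}\right) = - \frac{2354369}{324615}$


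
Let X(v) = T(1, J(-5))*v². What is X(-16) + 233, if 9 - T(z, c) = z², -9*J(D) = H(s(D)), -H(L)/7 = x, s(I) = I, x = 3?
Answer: 2281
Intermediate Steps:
H(L) = -21 (H(L) = -7*3 = -21)
J(D) = 7/3 (J(D) = -⅑*(-21) = 7/3)
T(z, c) = 9 - z²
X(v) = 8*v² (X(v) = (9 - 1*1²)*v² = (9 - 1*1)*v² = (9 - 1)*v² = 8*v²)
X(-16) + 233 = 8*(-16)² + 233 = 8*256 + 233 = 2048 + 233 = 2281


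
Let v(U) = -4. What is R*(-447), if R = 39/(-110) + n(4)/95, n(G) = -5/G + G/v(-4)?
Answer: 706707/4180 ≈ 169.07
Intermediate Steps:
n(G) = -5/G - G/4 (n(G) = -5/G + G/(-4) = -5/G + G*(-1/4) = -5/G - G/4)
R = -1581/4180 (R = 39/(-110) + (-5/4 - 1/4*4)/95 = 39*(-1/110) + (-5*1/4 - 1)*(1/95) = -39/110 + (-5/4 - 1)*(1/95) = -39/110 - 9/4*1/95 = -39/110 - 9/380 = -1581/4180 ≈ -0.37823)
R*(-447) = -1581/4180*(-447) = 706707/4180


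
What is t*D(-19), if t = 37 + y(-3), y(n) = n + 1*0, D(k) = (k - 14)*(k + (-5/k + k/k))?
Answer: 378114/19 ≈ 19901.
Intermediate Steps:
D(k) = (-14 + k)*(1 + k - 5/k) (D(k) = (-14 + k)*(k + (-5/k + 1)) = (-14 + k)*(k + (1 - 5/k)) = (-14 + k)*(1 + k - 5/k))
y(n) = n (y(n) = n + 0 = n)
t = 34 (t = 37 - 3 = 34)
t*D(-19) = 34*(-19 + (-19)² - 13*(-19) + 70/(-19)) = 34*(-19 + 361 + 247 + 70*(-1/19)) = 34*(-19 + 361 + 247 - 70/19) = 34*(11121/19) = 378114/19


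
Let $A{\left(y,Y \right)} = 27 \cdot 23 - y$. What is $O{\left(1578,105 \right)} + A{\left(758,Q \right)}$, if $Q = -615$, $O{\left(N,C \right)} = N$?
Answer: $1441$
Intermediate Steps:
$A{\left(y,Y \right)} = 621 - y$
$O{\left(1578,105 \right)} + A{\left(758,Q \right)} = 1578 + \left(621 - 758\right) = 1578 - 137 = 1441$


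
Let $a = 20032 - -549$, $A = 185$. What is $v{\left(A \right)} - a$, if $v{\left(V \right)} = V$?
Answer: $-20396$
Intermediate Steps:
$a = 20581$ ($a = 20032 + 549 = 20581$)
$v{\left(A \right)} - a = 185 - 20581 = -20396$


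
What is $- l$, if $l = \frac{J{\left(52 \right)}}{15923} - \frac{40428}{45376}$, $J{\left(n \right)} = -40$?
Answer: $\frac{161387521}{180630512} \approx 0.89347$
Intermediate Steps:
$l = - \frac{161387521}{180630512}$ ($l = - \frac{40}{15923} - \frac{40428}{45376} = \left(-40\right) \frac{1}{15923} - \frac{10107}{11344} = - \frac{40}{15923} - \frac{10107}{11344} = - \frac{161387521}{180630512} \approx -0.89347$)
$- l = \left(-1\right) \left(- \frac{161387521}{180630512}\right) = \frac{161387521}{180630512}$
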